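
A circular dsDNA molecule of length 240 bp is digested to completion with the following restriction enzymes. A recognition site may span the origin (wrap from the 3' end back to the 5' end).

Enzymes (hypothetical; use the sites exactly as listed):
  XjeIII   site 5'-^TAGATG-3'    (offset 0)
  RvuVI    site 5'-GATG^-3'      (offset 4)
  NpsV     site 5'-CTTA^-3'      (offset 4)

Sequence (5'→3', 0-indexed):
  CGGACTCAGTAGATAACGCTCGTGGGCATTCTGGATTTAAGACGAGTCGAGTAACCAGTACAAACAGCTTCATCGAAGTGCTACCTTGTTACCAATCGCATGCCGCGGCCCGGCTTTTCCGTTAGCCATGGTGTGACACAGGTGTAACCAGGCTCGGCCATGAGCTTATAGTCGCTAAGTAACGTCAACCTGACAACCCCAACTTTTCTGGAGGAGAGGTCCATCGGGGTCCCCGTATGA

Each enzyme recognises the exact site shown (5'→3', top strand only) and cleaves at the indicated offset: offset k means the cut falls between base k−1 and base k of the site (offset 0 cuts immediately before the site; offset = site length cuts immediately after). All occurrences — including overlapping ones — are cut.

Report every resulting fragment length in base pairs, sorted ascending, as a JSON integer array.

Site scan:
  XjeIII (TAGATG, off=0): no sites
  RvuVI (GATG, off=4): no sites
  NpsV CTTA/4: at [164] ⇒ [168]

Pooled cuts: [168]

Fragments:
  168→168 (wrap): 240-168+168 = 240 bp

[240]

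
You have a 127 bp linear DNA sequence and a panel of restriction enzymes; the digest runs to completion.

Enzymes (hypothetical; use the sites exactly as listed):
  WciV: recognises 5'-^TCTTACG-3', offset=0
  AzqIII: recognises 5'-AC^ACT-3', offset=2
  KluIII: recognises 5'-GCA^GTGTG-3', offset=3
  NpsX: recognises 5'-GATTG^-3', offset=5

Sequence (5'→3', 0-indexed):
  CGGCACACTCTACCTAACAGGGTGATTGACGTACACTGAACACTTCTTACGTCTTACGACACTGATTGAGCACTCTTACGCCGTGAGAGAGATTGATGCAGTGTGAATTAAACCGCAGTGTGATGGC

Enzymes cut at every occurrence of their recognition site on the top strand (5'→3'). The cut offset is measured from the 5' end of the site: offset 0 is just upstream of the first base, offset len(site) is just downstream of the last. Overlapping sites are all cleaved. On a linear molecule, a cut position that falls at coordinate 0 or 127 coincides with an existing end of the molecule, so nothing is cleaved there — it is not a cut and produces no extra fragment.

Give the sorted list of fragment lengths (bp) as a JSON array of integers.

[3,5,5,6,6,7,7,8,9,10,17,22,22]

Site scan:
  WciV TCTTACG/0: at [44, 51, 73] ⇒ [44, 51, 73]
  AzqIII ACACT/2: at [4, 32, 39, 58] ⇒ [6, 34, 41, 60]
  KluIII GCAGTGTG/3: at [97, 114] ⇒ [100, 117]
  NpsX GATTG/5: at [23, 63, 90] ⇒ [28, 68, 95]

Pooled cuts: [6, 28, 34, 41, 44, 51, 60, 68, 73, 95, 100, 117]

Fragment lengths:
  [0,6): 6 bp
  [6,28): 22 bp
  [28,34): 6 bp
  [34,41): 7 bp
  [41,44): 3 bp
  [44,51): 7 bp
  [51,60): 9 bp
  [60,68): 8 bp
  [68,73): 5 bp
  [73,95): 22 bp
  [95,100): 5 bp
  [100,117): 17 bp
  [117,127): 10 bp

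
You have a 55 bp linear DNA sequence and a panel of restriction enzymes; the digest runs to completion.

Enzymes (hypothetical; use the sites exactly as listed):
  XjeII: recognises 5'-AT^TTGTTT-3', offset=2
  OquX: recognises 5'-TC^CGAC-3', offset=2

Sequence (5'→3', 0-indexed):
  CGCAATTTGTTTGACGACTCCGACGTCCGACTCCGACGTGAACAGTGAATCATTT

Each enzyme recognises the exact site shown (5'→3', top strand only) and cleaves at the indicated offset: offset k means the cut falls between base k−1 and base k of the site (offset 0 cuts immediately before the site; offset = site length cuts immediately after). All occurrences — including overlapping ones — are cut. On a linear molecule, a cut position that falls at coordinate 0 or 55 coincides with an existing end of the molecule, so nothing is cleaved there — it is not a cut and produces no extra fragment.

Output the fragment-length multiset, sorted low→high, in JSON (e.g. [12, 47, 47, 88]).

[6,6,7,14,22]

Per-enzyme occurrences:
  XjeII (ATTTGTTT, off=2): starts [4] → cuts [6]
  OquX (TCCGAC, off=2): starts [18, 25, 31] → cuts [20, 27, 33]

All cut coordinates (distinct, sorted): [6, 20, 27, 33]

Fragment lengths:
  [0,6): 6 bp
  [6,20): 14 bp
  [20,27): 7 bp
  [27,33): 6 bp
  [33,55): 22 bp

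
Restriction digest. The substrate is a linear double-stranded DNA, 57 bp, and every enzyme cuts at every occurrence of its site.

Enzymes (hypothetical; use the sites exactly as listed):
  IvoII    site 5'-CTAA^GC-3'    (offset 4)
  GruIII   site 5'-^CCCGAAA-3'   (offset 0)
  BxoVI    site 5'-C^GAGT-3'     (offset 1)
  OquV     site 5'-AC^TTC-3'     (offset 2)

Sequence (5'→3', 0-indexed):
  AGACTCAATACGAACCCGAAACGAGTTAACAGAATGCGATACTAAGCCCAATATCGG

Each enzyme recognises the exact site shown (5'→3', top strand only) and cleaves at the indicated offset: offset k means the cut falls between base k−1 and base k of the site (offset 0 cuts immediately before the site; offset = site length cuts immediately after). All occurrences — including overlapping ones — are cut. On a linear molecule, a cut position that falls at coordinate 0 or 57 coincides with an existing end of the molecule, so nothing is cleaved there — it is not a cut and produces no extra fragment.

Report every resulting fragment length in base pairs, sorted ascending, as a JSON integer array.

[8,12,14,23]

Site scan:
  IvoII (CTAAGC, off=4): starts [41] → cuts [45]
  GruIII (CCCGAAA, off=0): starts [14] → cuts [14]
  BxoVI (CGAGT, off=1): starts [21] → cuts [22]
  OquV (ACTTC, off=2): no sites

Pooled cuts: [14, 22, 45]

Fragment lengths:
  [0,14): 14 bp
  [14,22): 8 bp
  [22,45): 23 bp
  [45,57): 12 bp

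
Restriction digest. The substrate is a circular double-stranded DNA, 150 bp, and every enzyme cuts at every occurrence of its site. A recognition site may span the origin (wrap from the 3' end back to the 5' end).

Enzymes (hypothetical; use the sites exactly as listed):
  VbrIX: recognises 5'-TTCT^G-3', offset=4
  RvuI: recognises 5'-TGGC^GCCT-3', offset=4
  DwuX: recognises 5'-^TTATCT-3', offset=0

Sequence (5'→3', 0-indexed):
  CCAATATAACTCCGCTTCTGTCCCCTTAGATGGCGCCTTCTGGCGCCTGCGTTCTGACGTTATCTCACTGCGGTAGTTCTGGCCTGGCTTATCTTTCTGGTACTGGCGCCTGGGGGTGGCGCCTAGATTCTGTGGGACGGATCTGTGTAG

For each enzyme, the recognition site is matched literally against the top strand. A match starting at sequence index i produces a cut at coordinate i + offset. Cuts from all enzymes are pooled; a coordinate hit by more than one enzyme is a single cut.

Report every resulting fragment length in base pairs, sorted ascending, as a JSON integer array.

[3,4,7,8,9,10,11,11,13,15,21,38]

Per-enzyme occurrences:
  VbrIX (TTCTG, off=4): starts [15, 37, 51, 76, 94, 127] → cuts [19, 41, 55, 80, 98, 131]
  RvuI (TGGCGCCT, off=4): starts [30, 40, 103, 116] → cuts [34, 44, 107, 120]
  DwuX (TTATCT, off=0): starts [59, 88] → cuts [59, 88]

Pooled cuts: [19, 34, 41, 44, 55, 59, 80, 88, 98, 107, 120, 131]

Fragments:
  19→34: 15 bp
  34→41: 7 bp
  41→44: 3 bp
  44→55: 11 bp
  55→59: 4 bp
  59→80: 21 bp
  80→88: 8 bp
  88→98: 10 bp
  98→107: 9 bp
  107→120: 13 bp
  120→131: 11 bp
  131→19 (wrap): 150-131+19 = 38 bp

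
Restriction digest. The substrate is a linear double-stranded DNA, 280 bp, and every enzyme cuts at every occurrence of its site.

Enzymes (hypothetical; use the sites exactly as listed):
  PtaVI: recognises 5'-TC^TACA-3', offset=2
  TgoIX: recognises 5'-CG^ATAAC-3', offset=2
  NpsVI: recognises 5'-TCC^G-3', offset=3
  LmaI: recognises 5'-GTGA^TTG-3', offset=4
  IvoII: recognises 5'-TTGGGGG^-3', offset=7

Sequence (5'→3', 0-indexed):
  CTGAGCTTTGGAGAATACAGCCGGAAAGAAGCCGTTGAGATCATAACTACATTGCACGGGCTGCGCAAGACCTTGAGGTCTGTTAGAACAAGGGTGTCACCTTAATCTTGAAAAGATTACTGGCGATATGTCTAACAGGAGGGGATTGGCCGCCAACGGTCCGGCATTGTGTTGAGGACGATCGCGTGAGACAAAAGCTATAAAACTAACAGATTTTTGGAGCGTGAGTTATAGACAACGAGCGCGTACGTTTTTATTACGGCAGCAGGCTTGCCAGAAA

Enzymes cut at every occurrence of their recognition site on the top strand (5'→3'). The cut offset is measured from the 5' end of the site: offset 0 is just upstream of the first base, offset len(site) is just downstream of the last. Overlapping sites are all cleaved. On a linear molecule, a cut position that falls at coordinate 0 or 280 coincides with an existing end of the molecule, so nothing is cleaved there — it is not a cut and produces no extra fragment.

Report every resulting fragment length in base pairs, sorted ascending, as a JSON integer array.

[118,162]

Site scan:
  PtaVI (TCTACA, off=2): no sites
  TgoIX (CGATAAC, off=2): no sites
  NpsVI (TCCG, off=3): starts [159] → cuts [162]
  LmaI (GTGATTG, off=4): no sites
  IvoII (TTGGGGG, off=7): no sites

All cut coordinates (distinct, sorted): [162]

Fragments:
  [0,162): 162 bp
  [162,280): 118 bp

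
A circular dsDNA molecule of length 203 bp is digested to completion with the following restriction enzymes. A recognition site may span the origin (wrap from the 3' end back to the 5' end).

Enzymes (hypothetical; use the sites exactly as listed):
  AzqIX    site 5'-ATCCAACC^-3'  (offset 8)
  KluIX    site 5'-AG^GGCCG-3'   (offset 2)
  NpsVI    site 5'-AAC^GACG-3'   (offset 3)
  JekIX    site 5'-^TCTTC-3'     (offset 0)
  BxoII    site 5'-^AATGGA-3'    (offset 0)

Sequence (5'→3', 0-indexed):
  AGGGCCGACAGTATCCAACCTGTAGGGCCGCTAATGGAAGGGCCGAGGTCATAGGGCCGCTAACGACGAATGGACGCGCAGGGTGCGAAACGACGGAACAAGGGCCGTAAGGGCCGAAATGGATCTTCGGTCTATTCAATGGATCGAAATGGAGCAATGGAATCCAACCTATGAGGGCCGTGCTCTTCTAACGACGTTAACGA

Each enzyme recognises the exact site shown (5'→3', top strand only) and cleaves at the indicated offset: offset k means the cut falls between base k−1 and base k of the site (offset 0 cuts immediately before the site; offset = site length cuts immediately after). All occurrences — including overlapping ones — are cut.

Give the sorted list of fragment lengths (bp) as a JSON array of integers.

Site scan:
  AzqIX ATCCAACC/8: at [12, 161] ⇒ [20, 169]
  KluIX AGGGCCG/2: at [0, 23, 38, 52, 100, 109, 173] ⇒ [2, 25, 40, 54, 102, 111, 175]
  NpsVI AACGACG/3: at [61, 88, 189] ⇒ [64, 91, 192]
  JekIX TCTTC/0: at [123, 183] ⇒ [123, 183]
  BxoII AATGGA/0: at [32, 68, 117, 137, 147, 155] ⇒ [32, 68, 117, 137, 147, 155]

All cut coordinates (distinct, sorted): [2, 20, 25, 32, 40, 54, 64, 68, 91, 102, 111, 117, 123, 137, 147, 155, 169, 175, 183, 192]

Fragments:
  2→20: 18 bp
  20→25: 5 bp
  25→32: 7 bp
  32→40: 8 bp
  40→54: 14 bp
  54→64: 10 bp
  64→68: 4 bp
  68→91: 23 bp
  91→102: 11 bp
  102→111: 9 bp
  111→117: 6 bp
  117→123: 6 bp
  123→137: 14 bp
  137→147: 10 bp
  147→155: 8 bp
  155→169: 14 bp
  169→175: 6 bp
  175→183: 8 bp
  183→192: 9 bp
  192→2 (wrap): 203-192+2 = 13 bp

[4,5,6,6,6,7,8,8,8,9,9,10,10,11,13,14,14,14,18,23]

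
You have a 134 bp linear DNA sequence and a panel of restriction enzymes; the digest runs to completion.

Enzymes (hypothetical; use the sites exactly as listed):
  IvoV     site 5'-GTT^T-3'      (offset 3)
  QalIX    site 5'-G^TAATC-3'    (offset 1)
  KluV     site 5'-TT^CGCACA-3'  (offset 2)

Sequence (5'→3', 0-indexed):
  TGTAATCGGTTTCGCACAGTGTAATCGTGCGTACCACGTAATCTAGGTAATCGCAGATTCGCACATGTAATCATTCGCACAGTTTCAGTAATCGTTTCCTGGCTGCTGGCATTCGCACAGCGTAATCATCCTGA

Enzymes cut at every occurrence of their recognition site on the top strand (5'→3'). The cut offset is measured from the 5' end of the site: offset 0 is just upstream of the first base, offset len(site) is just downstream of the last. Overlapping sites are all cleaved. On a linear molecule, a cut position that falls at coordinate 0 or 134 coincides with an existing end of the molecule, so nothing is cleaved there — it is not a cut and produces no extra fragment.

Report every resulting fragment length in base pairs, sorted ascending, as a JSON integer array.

[1,2,4,8,8,8,9,9,9,9,9,12,12,17,17]

Per-enzyme occurrences:
  IvoV (GTTT, off=3): starts [8, 81, 93] → cuts [11, 84, 96]
  QalIX (GTAATC, off=1): starts [1, 20, 37, 46, 66, 87, 121] → cuts [2, 21, 38, 47, 67, 88, 122]
  KluV (TTCGCACA, off=2): starts [10, 57, 73, 111] → cuts [12, 59, 75, 113]

Pooled cuts: [2, 11, 12, 21, 38, 47, 59, 67, 75, 84, 88, 96, 113, 122]

Fragment lengths:
  [0,2): 2 bp
  [2,11): 9 bp
  [11,12): 1 bp
  [12,21): 9 bp
  [21,38): 17 bp
  [38,47): 9 bp
  [47,59): 12 bp
  [59,67): 8 bp
  [67,75): 8 bp
  [75,84): 9 bp
  [84,88): 4 bp
  [88,96): 8 bp
  [96,113): 17 bp
  [113,122): 9 bp
  [122,134): 12 bp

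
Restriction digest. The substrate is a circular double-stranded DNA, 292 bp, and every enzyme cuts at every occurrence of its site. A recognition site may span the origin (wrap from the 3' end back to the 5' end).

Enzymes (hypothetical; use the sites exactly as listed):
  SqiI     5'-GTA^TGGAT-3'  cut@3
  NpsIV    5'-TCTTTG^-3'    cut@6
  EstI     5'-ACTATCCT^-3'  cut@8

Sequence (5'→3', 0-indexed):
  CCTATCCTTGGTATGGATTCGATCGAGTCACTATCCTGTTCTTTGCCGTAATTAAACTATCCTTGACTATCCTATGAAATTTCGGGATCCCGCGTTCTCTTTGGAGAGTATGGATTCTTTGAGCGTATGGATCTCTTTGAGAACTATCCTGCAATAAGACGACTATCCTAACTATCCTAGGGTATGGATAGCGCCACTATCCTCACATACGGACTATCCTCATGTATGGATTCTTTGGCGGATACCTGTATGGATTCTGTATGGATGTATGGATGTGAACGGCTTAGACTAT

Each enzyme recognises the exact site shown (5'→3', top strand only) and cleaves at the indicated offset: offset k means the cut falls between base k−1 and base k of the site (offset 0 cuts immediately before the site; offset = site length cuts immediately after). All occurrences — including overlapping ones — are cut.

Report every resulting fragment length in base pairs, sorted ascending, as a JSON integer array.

[6,6,6,7,8,8,9,10,10,11,11,11,11,12,13,17,18,19,19,24,26,30]

Scan for sites:
  SqiI (GTATGGAT, off=3): starts [10, 107, 124, 181, 223, 247, 258, 266] → cuts [13, 110, 127, 184, 226, 250, 261, 269]
  NpsIV (TCTTTG, off=6): starts [39, 97, 115, 133, 231] → cuts [45, 103, 121, 139, 237]
  EstI (ACTATCCT, off=8): starts [29, 55, 65, 142, 161, 170, 195, 212, 287] → cuts [3, 37, 63, 73, 150, 169, 178, 203, 220]

All cut coordinates (distinct, sorted): [3, 13, 37, 45, 63, 73, 103, 110, 121, 127, 139, 150, 169, 178, 184, 203, 220, 226, 237, 250, 261, 269]

Fragments:
  3→13: 10 bp
  13→37: 24 bp
  37→45: 8 bp
  45→63: 18 bp
  63→73: 10 bp
  73→103: 30 bp
  103→110: 7 bp
  110→121: 11 bp
  121→127: 6 bp
  127→139: 12 bp
  139→150: 11 bp
  150→169: 19 bp
  169→178: 9 bp
  178→184: 6 bp
  184→203: 19 bp
  203→220: 17 bp
  220→226: 6 bp
  226→237: 11 bp
  237→250: 13 bp
  250→261: 11 bp
  261→269: 8 bp
  269→3 (wrap): 292-269+3 = 26 bp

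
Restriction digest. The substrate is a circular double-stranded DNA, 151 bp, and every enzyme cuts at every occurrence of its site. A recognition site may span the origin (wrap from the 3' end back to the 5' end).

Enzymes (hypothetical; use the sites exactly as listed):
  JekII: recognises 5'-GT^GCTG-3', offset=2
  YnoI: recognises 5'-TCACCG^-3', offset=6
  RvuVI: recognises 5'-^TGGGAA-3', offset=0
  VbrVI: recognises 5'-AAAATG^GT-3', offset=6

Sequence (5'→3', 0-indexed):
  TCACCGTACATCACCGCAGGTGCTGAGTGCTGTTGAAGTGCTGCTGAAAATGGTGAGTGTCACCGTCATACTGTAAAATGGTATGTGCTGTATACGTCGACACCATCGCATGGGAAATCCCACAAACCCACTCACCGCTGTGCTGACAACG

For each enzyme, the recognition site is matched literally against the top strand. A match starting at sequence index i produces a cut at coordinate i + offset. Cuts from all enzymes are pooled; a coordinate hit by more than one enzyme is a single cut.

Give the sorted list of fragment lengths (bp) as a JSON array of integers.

Scan for sites:
  JekII GTGCTG/2: at [19, 26, 37, 84, 139] ⇒ [21, 28, 39, 86, 141]
  YnoI TCACCG/6: at [0, 10, 59, 131] ⇒ [6, 16, 65, 137]
  RvuVI TGGGAA/0: at [110] ⇒ [110]
  VbrVI AAAATGGT/6: at [46, 74] ⇒ [52, 80]

All cut coordinates (distinct, sorted): [6, 16, 21, 28, 39, 52, 65, 80, 86, 110, 137, 141]

Fragments:
  6→16: 10 bp
  16→21: 5 bp
  21→28: 7 bp
  28→39: 11 bp
  39→52: 13 bp
  52→65: 13 bp
  65→80: 15 bp
  80→86: 6 bp
  86→110: 24 bp
  110→137: 27 bp
  137→141: 4 bp
  141→6 (wrap): 151-141+6 = 16 bp

[4,5,6,7,10,11,13,13,15,16,24,27]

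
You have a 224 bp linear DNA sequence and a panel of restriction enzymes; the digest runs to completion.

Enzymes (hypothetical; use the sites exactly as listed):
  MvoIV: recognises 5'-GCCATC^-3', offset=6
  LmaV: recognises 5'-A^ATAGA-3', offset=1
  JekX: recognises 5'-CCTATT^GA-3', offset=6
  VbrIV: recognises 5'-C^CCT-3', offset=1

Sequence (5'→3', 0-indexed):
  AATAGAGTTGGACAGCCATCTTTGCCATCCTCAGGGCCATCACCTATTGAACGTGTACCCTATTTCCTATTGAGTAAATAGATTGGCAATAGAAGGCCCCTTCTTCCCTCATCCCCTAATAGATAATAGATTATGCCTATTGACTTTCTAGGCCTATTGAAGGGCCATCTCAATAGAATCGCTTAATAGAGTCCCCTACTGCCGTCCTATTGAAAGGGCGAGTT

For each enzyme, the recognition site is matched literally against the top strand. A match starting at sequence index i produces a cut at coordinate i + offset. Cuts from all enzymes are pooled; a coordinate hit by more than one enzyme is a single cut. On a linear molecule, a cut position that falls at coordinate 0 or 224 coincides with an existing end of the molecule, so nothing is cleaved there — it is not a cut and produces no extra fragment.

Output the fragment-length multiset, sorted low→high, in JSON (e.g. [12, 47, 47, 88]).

Site scan:
  MvoIV (GCCATC, off=6): starts [14, 23, 35, 163] → cuts [20, 29, 41, 169]
  LmaV (AATAGA, off=1): starts [0, 76, 87, 117, 124, 171, 184] → cuts [1, 77, 88, 118, 125, 172, 185]
  JekX (CCTATTGA, off=6): starts [42, 65, 135, 152, 205] → cuts [48, 71, 141, 158, 211]
  VbrIV (CCCT, off=1): starts [57, 97, 105, 113, 193] → cuts [58, 98, 106, 114, 194]

All cut coordinates (distinct, sorted): [1, 20, 29, 41, 48, 58, 71, 77, 88, 98, 106, 114, 118, 125, 141, 158, 169, 172, 185, 194, 211]

Fragments:
  [0,1): 1 bp
  [1,20): 19 bp
  [20,29): 9 bp
  [29,41): 12 bp
  [41,48): 7 bp
  [48,58): 10 bp
  [58,71): 13 bp
  [71,77): 6 bp
  [77,88): 11 bp
  [88,98): 10 bp
  [98,106): 8 bp
  [106,114): 8 bp
  [114,118): 4 bp
  [118,125): 7 bp
  [125,141): 16 bp
  [141,158): 17 bp
  [158,169): 11 bp
  [169,172): 3 bp
  [172,185): 13 bp
  [185,194): 9 bp
  [194,211): 17 bp
  [211,224): 13 bp

[1,3,4,6,7,7,8,8,9,9,10,10,11,11,12,13,13,13,16,17,17,19]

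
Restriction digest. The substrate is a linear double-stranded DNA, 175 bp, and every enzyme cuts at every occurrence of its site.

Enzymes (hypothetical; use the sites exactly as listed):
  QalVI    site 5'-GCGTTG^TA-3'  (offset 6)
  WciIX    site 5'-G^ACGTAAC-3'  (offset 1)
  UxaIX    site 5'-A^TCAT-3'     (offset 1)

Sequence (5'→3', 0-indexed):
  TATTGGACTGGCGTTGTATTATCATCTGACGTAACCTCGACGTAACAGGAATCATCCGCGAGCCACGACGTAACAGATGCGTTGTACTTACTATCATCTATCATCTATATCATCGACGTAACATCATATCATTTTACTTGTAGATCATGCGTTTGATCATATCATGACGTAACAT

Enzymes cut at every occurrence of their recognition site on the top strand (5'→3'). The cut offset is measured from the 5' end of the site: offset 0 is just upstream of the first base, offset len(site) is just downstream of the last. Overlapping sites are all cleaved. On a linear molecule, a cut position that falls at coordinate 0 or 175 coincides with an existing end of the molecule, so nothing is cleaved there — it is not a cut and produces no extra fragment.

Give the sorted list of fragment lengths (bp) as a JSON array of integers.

[5,5,5,5,6,7,7,8,9,9,9,11,12,12,16,16,16,17]

Scan for sites:
  QalVI (GCGTTGTA, off=6): starts [10, 78] → cuts [16, 84]
  WciIX (GACGTAAC, off=1): starts [27, 38, 66, 114, 165] → cuts [28, 39, 67, 115, 166]
  UxaIX (ATCAT, off=1): starts [20, 50, 92, 99, 108, 122, 127, 143, 155, 160] → cuts [21, 51, 93, 100, 109, 123, 128, 144, 156, 161]

Pooled cuts: [16, 21, 28, 39, 51, 67, 84, 93, 100, 109, 115, 123, 128, 144, 156, 161, 166]

Fragment lengths:
  [0,16): 16 bp
  [16,21): 5 bp
  [21,28): 7 bp
  [28,39): 11 bp
  [39,51): 12 bp
  [51,67): 16 bp
  [67,84): 17 bp
  [84,93): 9 bp
  [93,100): 7 bp
  [100,109): 9 bp
  [109,115): 6 bp
  [115,123): 8 bp
  [123,128): 5 bp
  [128,144): 16 bp
  [144,156): 12 bp
  [156,161): 5 bp
  [161,166): 5 bp
  [166,175): 9 bp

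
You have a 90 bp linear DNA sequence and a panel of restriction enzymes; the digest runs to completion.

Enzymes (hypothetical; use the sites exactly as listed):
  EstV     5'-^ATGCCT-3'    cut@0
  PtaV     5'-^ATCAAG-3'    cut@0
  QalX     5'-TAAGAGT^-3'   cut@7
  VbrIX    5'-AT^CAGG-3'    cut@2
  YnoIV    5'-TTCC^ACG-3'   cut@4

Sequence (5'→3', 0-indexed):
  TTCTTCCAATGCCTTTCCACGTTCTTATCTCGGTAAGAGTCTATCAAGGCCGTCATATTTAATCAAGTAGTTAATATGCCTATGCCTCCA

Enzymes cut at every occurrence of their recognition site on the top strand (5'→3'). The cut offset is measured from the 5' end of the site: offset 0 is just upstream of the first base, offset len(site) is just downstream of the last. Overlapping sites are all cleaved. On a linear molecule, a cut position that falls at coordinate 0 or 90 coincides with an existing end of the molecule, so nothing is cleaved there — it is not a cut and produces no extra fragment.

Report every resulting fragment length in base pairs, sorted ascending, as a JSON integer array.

[2,6,8,9,10,14,19,22]

Per-enzyme occurrences:
  EstV ATGCCT/0: at [8, 75, 81] ⇒ [8, 75, 81]
  PtaV ATCAAG/0: at [42, 61] ⇒ [42, 61]
  QalX TAAGAGT/7: at [33] ⇒ [40]
  VbrIX (ATCAGG, off=2): no sites
  YnoIV TTCCACG/4: at [14] ⇒ [18]

Pooled cuts: [8, 18, 40, 42, 61, 75, 81]

Fragment lengths:
  [0,8): 8 bp
  [8,18): 10 bp
  [18,40): 22 bp
  [40,42): 2 bp
  [42,61): 19 bp
  [61,75): 14 bp
  [75,81): 6 bp
  [81,90): 9 bp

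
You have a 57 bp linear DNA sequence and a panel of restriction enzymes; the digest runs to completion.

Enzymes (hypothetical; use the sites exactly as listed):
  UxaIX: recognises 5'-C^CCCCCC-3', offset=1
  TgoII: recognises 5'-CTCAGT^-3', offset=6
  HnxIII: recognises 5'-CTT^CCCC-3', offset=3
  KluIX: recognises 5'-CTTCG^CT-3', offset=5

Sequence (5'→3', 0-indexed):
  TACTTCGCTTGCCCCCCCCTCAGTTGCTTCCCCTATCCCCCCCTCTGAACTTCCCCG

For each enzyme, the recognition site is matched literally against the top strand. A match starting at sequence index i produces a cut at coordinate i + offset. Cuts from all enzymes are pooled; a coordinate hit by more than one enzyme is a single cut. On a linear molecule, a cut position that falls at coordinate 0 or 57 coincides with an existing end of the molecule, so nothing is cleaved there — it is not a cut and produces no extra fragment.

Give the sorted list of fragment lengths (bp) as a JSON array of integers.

[1,5,5,5,7,8,11,15]

Site scan:
  UxaIX CCCCCCC/1: at [11, 12, 36] ⇒ [12, 13, 37]
  TgoII CTCAGT/6: at [18] ⇒ [24]
  HnxIII CTTCCCC/3: at [26, 49] ⇒ [29, 52]
  KluIX CTTCGCT/5: at [2] ⇒ [7]

Pooled cuts: [7, 12, 13, 24, 29, 37, 52]

Fragment lengths:
  [0,7): 7 bp
  [7,12): 5 bp
  [12,13): 1 bp
  [13,24): 11 bp
  [24,29): 5 bp
  [29,37): 8 bp
  [37,52): 15 bp
  [52,57): 5 bp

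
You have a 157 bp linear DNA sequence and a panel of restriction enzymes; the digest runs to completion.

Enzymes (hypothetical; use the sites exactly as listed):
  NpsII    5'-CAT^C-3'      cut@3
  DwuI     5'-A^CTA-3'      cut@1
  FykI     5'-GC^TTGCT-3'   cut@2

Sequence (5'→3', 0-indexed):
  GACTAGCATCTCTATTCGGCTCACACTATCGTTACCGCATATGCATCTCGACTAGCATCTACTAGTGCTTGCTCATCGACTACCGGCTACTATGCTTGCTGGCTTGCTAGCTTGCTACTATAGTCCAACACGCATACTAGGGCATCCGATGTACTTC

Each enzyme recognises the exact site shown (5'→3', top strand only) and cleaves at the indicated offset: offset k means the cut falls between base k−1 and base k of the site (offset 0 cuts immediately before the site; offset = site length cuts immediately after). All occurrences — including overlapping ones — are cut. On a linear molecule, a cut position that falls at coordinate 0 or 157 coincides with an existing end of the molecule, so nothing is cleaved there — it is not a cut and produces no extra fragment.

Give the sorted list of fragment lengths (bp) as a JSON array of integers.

Scan for sites:
  NpsII CATC/3: at [6, 43, 55, 73, 142] ⇒ [9, 46, 58, 76, 145]
  DwuI ACTA/1: at [1, 24, 50, 60, 78, 88, 116, 135] ⇒ [2, 25, 51, 61, 79, 89, 117, 136]
  FykI GCTTGCT/2: at [66, 93, 101, 109] ⇒ [68, 95, 103, 111]

All cut coordinates (distinct, sorted): [2, 9, 25, 46, 51, 58, 61, 68, 76, 79, 89, 95, 103, 111, 117, 136, 145]

Fragment lengths:
  [0,2): 2 bp
  [2,9): 7 bp
  [9,25): 16 bp
  [25,46): 21 bp
  [46,51): 5 bp
  [51,58): 7 bp
  [58,61): 3 bp
  [61,68): 7 bp
  [68,76): 8 bp
  [76,79): 3 bp
  [79,89): 10 bp
  [89,95): 6 bp
  [95,103): 8 bp
  [103,111): 8 bp
  [111,117): 6 bp
  [117,136): 19 bp
  [136,145): 9 bp
  [145,157): 12 bp

[2,3,3,5,6,6,7,7,7,8,8,8,9,10,12,16,19,21]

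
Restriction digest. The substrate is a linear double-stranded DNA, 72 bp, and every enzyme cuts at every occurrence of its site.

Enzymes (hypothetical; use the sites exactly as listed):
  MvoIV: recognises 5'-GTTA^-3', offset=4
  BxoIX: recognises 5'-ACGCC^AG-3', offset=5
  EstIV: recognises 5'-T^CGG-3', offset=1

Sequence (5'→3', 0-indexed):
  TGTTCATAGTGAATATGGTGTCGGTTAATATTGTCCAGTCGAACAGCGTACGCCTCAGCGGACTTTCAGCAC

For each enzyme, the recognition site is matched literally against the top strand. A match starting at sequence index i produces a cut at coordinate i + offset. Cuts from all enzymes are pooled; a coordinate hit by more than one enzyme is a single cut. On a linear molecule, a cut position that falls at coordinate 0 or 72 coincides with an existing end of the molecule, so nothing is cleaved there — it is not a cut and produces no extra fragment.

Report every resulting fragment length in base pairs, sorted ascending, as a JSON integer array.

Site scan:
  MvoIV GTTA/4: at [23] ⇒ [27]
  BxoIX (ACGCCAG, off=5): no sites
  EstIV TCGG/1: at [20] ⇒ [21]

All cut coordinates (distinct, sorted): [21, 27]

Fragments:
  [0,21): 21 bp
  [21,27): 6 bp
  [27,72): 45 bp

[6,21,45]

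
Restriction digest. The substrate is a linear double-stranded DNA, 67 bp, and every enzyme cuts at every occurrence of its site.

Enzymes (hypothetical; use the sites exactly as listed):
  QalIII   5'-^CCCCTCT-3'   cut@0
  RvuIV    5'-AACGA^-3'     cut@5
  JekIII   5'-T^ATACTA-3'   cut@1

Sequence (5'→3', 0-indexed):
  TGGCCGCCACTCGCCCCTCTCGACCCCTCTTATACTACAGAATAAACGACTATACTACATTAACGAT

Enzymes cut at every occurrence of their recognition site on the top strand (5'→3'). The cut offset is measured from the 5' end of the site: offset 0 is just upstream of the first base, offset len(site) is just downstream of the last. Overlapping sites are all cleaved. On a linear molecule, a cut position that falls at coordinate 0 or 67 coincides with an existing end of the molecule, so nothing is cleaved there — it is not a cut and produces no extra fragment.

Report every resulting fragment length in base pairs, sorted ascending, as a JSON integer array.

Scan for sites:
  QalIII CCCCTCT/0: at [13, 23] ⇒ [13, 23]
  RvuIV AACGA/5: at [44, 61] ⇒ [49, 66]
  JekIII TATACTA/1: at [30, 50] ⇒ [31, 51]

Pooled cuts: [13, 23, 31, 49, 51, 66]

Fragments:
  [0,13): 13 bp
  [13,23): 10 bp
  [23,31): 8 bp
  [31,49): 18 bp
  [49,51): 2 bp
  [51,66): 15 bp
  [66,67): 1 bp

[1,2,8,10,13,15,18]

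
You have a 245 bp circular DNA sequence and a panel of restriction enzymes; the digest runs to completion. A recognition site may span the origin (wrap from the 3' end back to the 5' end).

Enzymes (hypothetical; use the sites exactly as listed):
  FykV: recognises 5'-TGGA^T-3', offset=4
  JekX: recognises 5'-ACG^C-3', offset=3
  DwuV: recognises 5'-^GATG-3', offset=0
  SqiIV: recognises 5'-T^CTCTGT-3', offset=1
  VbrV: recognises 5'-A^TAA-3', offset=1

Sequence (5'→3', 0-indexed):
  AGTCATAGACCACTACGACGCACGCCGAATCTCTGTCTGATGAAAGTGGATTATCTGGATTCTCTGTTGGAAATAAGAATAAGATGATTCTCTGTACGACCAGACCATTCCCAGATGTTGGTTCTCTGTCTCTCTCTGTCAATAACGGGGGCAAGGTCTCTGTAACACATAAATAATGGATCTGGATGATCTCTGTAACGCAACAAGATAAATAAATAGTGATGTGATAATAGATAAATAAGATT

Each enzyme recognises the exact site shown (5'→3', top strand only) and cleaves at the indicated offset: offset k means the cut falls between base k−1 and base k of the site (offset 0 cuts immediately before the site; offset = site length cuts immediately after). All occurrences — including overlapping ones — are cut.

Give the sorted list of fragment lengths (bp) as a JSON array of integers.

[2,2,3,4,4,4,4,4,4,6,6,7,7,7,7,8,8,8,9,9,10,10,10,12,12,12,15,24,27]

Site scan:
  FykV (TGGAT, off=4): starts [46, 55, 176, 182] → cuts [50, 59, 180, 186]
  JekX (ACGC, off=3): starts [17, 21, 197] → cuts [20, 24, 200]
  DwuV (GATG, off=0): starts [38, 82, 113, 184, 220] → cuts [38, 82, 113, 184, 220]
  SqiIV (TCTCTGT, off=1): starts [29, 60, 88, 122, 132, 156, 189] → cuts [30, 61, 89, 123, 133, 157, 190]
  VbrV (ATAA, off=1): starts [72, 78, 141, 168, 172, 207, 211, 226, 233, 237] → cuts [73, 79, 142, 169, 173, 208, 212, 227, 234, 238]

All cut coordinates (distinct, sorted): [20, 24, 30, 38, 50, 59, 61, 73, 79, 82, 89, 113, 123, 133, 142, 157, 169, 173, 180, 184, 186, 190, 200, 208, 212, 220, 227, 234, 238]

Fragment lengths:
  20→24: 4 bp
  24→30: 6 bp
  30→38: 8 bp
  38→50: 12 bp
  50→59: 9 bp
  59→61: 2 bp
  61→73: 12 bp
  73→79: 6 bp
  79→82: 3 bp
  82→89: 7 bp
  89→113: 24 bp
  113→123: 10 bp
  123→133: 10 bp
  133→142: 9 bp
  142→157: 15 bp
  157→169: 12 bp
  169→173: 4 bp
  173→180: 7 bp
  180→184: 4 bp
  184→186: 2 bp
  186→190: 4 bp
  190→200: 10 bp
  200→208: 8 bp
  208→212: 4 bp
  212→220: 8 bp
  220→227: 7 bp
  227→234: 7 bp
  234→238: 4 bp
  238→20 (wrap): 245-238+20 = 27 bp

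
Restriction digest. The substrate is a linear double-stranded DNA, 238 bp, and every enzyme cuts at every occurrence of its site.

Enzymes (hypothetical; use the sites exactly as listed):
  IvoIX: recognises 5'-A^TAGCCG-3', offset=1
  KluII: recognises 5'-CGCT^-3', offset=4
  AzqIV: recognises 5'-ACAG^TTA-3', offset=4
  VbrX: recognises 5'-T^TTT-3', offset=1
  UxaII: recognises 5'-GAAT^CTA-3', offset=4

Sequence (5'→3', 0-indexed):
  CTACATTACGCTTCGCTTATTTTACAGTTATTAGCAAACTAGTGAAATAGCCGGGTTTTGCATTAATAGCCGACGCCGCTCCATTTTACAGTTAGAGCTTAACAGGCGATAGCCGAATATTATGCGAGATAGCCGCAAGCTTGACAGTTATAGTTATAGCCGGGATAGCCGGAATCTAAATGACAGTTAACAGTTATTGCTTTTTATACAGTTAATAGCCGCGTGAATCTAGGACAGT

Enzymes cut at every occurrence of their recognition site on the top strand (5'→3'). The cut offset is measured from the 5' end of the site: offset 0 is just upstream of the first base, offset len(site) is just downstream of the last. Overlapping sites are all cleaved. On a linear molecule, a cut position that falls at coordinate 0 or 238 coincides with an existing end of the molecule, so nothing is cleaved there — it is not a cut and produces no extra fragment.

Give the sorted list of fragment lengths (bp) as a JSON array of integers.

Per-enzyme occurrences:
  IvoIX ATAGCCG/1: at [46, 65, 108, 128, 155, 164, 214] ⇒ [47, 66, 109, 129, 156, 165, 215]
  KluII CGCT/4: at [8, 13, 76] ⇒ [12, 17, 80]
  AzqIV ACAGTTA/4: at [23, 87, 143, 182, 189, 207] ⇒ [27, 91, 147, 186, 193, 211]
  VbrX TTTT/1: at [19, 55, 83, 200, 201] ⇒ [20, 56, 84, 201, 202]
  UxaII GAATCTA/4: at [171, 224] ⇒ [175, 228]

Pooled cuts: [12, 17, 20, 27, 47, 56, 66, 80, 84, 91, 109, 129, 147, 156, 165, 175, 186, 193, 201, 202, 211, 215, 228]

Fragment lengths:
  [0,12): 12 bp
  [12,17): 5 bp
  [17,20): 3 bp
  [20,27): 7 bp
  [27,47): 20 bp
  [47,56): 9 bp
  [56,66): 10 bp
  [66,80): 14 bp
  [80,84): 4 bp
  [84,91): 7 bp
  [91,109): 18 bp
  [109,129): 20 bp
  [129,147): 18 bp
  [147,156): 9 bp
  [156,165): 9 bp
  [165,175): 10 bp
  [175,186): 11 bp
  [186,193): 7 bp
  [193,201): 8 bp
  [201,202): 1 bp
  [202,211): 9 bp
  [211,215): 4 bp
  [215,228): 13 bp
  [228,238): 10 bp

[1,3,4,4,5,7,7,7,8,9,9,9,9,10,10,10,11,12,13,14,18,18,20,20]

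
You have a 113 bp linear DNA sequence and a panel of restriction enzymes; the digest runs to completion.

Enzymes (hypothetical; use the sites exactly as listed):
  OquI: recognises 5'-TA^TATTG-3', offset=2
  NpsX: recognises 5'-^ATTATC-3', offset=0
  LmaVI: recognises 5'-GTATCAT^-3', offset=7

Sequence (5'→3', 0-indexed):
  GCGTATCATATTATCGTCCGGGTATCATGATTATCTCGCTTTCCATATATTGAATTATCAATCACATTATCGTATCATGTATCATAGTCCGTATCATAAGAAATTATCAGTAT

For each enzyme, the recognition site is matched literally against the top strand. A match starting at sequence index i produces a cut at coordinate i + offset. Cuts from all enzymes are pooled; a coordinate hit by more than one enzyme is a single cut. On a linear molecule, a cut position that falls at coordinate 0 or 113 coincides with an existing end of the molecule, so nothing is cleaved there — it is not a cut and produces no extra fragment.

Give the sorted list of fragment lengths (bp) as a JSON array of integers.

Per-enzyme occurrences:
  OquI TATATTG/2: at [45] ⇒ [47]
  NpsX ATTATC/0: at [9, 29, 53, 65, 102] ⇒ [9, 29, 53, 65, 102]
  LmaVI GTATCAT/7: at [2, 21, 71, 78, 90] ⇒ [9, 28, 78, 85, 97]

All cut coordinates (distinct, sorted): [9, 28, 29, 47, 53, 65, 78, 85, 97, 102]

Fragments:
  [0,9): 9 bp
  [9,28): 19 bp
  [28,29): 1 bp
  [29,47): 18 bp
  [47,53): 6 bp
  [53,65): 12 bp
  [65,78): 13 bp
  [78,85): 7 bp
  [85,97): 12 bp
  [97,102): 5 bp
  [102,113): 11 bp

[1,5,6,7,9,11,12,12,13,18,19]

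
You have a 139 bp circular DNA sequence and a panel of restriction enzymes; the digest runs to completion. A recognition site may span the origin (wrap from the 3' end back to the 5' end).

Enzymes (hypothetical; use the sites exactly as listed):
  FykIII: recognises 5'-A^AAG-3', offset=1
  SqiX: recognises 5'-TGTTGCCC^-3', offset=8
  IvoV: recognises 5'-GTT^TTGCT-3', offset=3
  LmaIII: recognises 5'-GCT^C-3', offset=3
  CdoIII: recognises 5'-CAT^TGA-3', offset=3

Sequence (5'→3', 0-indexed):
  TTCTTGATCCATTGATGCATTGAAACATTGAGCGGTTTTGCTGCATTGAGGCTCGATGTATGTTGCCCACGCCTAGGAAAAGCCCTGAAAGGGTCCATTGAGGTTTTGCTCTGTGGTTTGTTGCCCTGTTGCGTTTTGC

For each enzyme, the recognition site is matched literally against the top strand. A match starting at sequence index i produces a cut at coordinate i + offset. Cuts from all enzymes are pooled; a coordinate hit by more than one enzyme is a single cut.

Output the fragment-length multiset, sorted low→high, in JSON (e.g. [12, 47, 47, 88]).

Scan for sites:
  FykIII AAAG/1: at [78, 87] ⇒ [79, 88]
  SqiX TGTTGCCC/8: at [60, 118] ⇒ [68, 126]
  IvoV GTTTTGCT/3: at [34, 102, 132] ⇒ [37, 105, 135]
  LmaIII GCTC/3: at [50, 107] ⇒ [53, 110]
  CdoIII CATTGA/3: at [9, 17, 25, 43, 95] ⇒ [12, 20, 28, 46, 98]

Pooled cuts: [12, 20, 28, 37, 46, 53, 68, 79, 88, 98, 105, 110, 126, 135]

Fragments:
  12→20: 8 bp
  20→28: 8 bp
  28→37: 9 bp
  37→46: 9 bp
  46→53: 7 bp
  53→68: 15 bp
  68→79: 11 bp
  79→88: 9 bp
  88→98: 10 bp
  98→105: 7 bp
  105→110: 5 bp
  110→126: 16 bp
  126→135: 9 bp
  135→12 (wrap): 139-135+12 = 16 bp

[5,7,7,8,8,9,9,9,9,10,11,15,16,16]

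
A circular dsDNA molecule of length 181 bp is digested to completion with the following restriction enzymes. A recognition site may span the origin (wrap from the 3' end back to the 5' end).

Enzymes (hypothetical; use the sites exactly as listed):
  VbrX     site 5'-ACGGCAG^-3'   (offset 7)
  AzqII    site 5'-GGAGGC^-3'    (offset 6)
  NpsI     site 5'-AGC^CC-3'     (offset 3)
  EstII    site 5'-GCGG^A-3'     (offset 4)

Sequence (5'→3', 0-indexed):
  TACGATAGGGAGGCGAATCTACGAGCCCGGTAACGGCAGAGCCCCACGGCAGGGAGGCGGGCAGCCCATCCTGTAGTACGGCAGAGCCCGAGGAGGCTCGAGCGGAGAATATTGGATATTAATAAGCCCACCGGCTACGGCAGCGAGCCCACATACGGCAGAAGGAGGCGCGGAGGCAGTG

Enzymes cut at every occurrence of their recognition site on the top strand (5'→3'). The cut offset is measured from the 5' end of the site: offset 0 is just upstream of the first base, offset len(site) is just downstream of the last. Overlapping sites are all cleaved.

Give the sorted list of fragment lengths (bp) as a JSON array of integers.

[3,3,4,4,5,6,7,8,8,10,10,12,13,13,16,18,19,22]

Site scan:
  VbrX ACGGCAG/7: at [32, 45, 77, 136, 154] ⇒ [39, 52, 84, 143, 161]
  AzqII GGAGGC/6: at [8, 52, 91, 163, 171] ⇒ [14, 58, 97, 169, 177]
  NpsI AGCCC/3: at [23, 39, 62, 84, 124, 145] ⇒ [26, 42, 65, 87, 127, 148]
  EstII GCGGA/4: at [101, 169] ⇒ [105, 173]

Pooled cuts: [14, 26, 39, 42, 52, 58, 65, 84, 87, 97, 105, 127, 143, 148, 161, 169, 173, 177]

Fragment lengths:
  14→26: 12 bp
  26→39: 13 bp
  39→42: 3 bp
  42→52: 10 bp
  52→58: 6 bp
  58→65: 7 bp
  65→84: 19 bp
  84→87: 3 bp
  87→97: 10 bp
  97→105: 8 bp
  105→127: 22 bp
  127→143: 16 bp
  143→148: 5 bp
  148→161: 13 bp
  161→169: 8 bp
  169→173: 4 bp
  173→177: 4 bp
  177→14 (wrap): 181-177+14 = 18 bp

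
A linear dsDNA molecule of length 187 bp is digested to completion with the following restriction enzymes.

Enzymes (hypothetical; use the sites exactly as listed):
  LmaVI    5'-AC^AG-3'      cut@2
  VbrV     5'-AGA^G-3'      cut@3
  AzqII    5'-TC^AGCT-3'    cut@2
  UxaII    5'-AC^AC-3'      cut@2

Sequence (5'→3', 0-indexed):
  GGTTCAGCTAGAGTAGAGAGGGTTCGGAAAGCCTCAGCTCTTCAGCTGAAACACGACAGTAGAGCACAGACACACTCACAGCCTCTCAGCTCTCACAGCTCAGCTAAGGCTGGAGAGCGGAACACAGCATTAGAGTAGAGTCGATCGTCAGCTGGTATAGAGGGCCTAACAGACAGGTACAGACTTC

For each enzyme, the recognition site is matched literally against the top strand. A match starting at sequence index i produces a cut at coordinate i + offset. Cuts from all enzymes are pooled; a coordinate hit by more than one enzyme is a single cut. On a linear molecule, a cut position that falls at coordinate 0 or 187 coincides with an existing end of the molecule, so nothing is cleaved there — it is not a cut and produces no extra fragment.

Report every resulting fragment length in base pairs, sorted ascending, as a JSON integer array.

Per-enzyme occurrences:
  LmaVI (ACAG, off=2): starts [55, 65, 77, 94, 123, 168, 172, 178] → cuts [57, 67, 79, 96, 125, 170, 174, 180]
  VbrV (AGAG, off=3): starts [9, 14, 16, 60, 113, 131, 136, 158] → cuts [12, 17, 19, 63, 116, 134, 139, 161]
  AzqII (TCAGCT, off=2): starts [3, 33, 41, 85, 99, 147] → cuts [5, 35, 43, 87, 101, 149]
  UxaII (ACAC, off=2): starts [50, 69, 71, 121] → cuts [52, 71, 73, 123]

All cut coordinates (distinct, sorted): [5, 12, 17, 19, 35, 43, 52, 57, 63, 67, 71, 73, 79, 87, 96, 101, 116, 123, 125, 134, 139, 149, 161, 170, 174, 180]

Fragment lengths:
  [0,5): 5 bp
  [5,12): 7 bp
  [12,17): 5 bp
  [17,19): 2 bp
  [19,35): 16 bp
  [35,43): 8 bp
  [43,52): 9 bp
  [52,57): 5 bp
  [57,63): 6 bp
  [63,67): 4 bp
  [67,71): 4 bp
  [71,73): 2 bp
  [73,79): 6 bp
  [79,87): 8 bp
  [87,96): 9 bp
  [96,101): 5 bp
  [101,116): 15 bp
  [116,123): 7 bp
  [123,125): 2 bp
  [125,134): 9 bp
  [134,139): 5 bp
  [139,149): 10 bp
  [149,161): 12 bp
  [161,170): 9 bp
  [170,174): 4 bp
  [174,180): 6 bp
  [180,187): 7 bp

[2,2,2,4,4,4,5,5,5,5,5,6,6,6,7,7,7,8,8,9,9,9,9,10,12,15,16]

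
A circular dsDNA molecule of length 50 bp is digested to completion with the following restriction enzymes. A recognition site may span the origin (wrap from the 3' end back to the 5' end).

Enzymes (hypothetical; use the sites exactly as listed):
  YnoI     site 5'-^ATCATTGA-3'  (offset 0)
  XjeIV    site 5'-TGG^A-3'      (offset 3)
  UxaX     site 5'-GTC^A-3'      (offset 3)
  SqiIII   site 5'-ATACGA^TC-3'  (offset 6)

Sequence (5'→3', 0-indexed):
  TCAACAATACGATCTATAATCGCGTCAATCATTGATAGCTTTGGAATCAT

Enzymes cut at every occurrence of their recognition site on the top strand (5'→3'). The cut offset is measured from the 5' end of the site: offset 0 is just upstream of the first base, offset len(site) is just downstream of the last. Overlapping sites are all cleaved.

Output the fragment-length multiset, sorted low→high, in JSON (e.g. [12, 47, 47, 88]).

Per-enzyme occurrences:
  YnoI ATCATTGA/0: at [27] ⇒ [27]
  XjeIV TGGA/3: at [41] ⇒ [44]
  UxaX GTCA/3: at [23] ⇒ [26]
  SqiIII ATACGATC/6: at [6] ⇒ [12]

All cut coordinates (distinct, sorted): [12, 26, 27, 44]

Fragment lengths:
  12→26: 14 bp
  26→27: 1 bp
  27→44: 17 bp
  44→12 (wrap): 50-44+12 = 18 bp

[1,14,17,18]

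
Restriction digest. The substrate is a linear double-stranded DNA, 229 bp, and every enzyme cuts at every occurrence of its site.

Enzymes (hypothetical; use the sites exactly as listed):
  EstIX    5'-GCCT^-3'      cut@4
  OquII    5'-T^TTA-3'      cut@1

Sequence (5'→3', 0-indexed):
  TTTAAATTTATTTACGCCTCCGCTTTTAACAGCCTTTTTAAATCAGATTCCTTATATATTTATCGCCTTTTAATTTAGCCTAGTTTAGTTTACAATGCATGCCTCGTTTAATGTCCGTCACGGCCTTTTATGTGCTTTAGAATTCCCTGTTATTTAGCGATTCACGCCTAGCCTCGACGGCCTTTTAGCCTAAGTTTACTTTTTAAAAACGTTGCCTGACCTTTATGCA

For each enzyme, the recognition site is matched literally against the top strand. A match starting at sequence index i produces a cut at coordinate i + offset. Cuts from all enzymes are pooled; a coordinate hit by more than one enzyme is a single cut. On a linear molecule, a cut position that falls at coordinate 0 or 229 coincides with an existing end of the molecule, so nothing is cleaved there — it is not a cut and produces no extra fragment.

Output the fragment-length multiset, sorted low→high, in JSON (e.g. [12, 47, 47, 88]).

[1,1,1,1,2,3,3,4,4,5,5,5,5,6,6,7,7,7,7,8,9,9,9,10,15,15,16,17,19,22]

Scan for sites:
  EstIX (GCCT, off=4): starts [15, 31, 64, 77, 100, 122, 165, 170, 179, 187, 213] → cuts [19, 35, 68, 81, 104, 126, 169, 174, 183, 191, 217]
  OquII (TTTA, off=1): starts [0, 6, 10, 24, 36, 58, 68, 73, 83, 88, 106, 126, 135, 152, 183, 194, 201, 221] → cuts [1, 7, 11, 25, 37, 59, 69, 74, 84, 89, 107, 127, 136, 153, 184, 195, 202, 222]

Pooled cuts: [1, 7, 11, 19, 25, 35, 37, 59, 68, 69, 74, 81, 84, 89, 104, 107, 126, 127, 136, 153, 169, 174, 183, 184, 191, 195, 202, 217, 222]

Fragment lengths:
  [0,1): 1 bp
  [1,7): 6 bp
  [7,11): 4 bp
  [11,19): 8 bp
  [19,25): 6 bp
  [25,35): 10 bp
  [35,37): 2 bp
  [37,59): 22 bp
  [59,68): 9 bp
  [68,69): 1 bp
  [69,74): 5 bp
  [74,81): 7 bp
  [81,84): 3 bp
  [84,89): 5 bp
  [89,104): 15 bp
  [104,107): 3 bp
  [107,126): 19 bp
  [126,127): 1 bp
  [127,136): 9 bp
  [136,153): 17 bp
  [153,169): 16 bp
  [169,174): 5 bp
  [174,183): 9 bp
  [183,184): 1 bp
  [184,191): 7 bp
  [191,195): 4 bp
  [195,202): 7 bp
  [202,217): 15 bp
  [217,222): 5 bp
  [222,229): 7 bp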